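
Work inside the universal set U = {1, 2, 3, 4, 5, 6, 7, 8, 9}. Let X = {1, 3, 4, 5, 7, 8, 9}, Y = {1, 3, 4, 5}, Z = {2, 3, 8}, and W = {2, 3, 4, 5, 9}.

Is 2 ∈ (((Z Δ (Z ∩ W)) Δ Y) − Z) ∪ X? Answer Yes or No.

2 ∈ Z and 2 ∈ W, so 2 ∈ Z ∩ W
2 ∈ Z and 2 ∈ (Z ∩ W), so 2 ∉ Z Δ (Z ∩ W)
2 ∉ (Z Δ (Z ∩ W)) and 2 ∉ Y, so 2 ∉ (Z Δ (Z ∩ W)) Δ Y
2 ∉ ((Z Δ (Z ∩ W)) Δ Y) and 2 ∈ Z, so 2 ∉ ((Z Δ (Z ∩ W)) Δ Y) − Z
2 ∉ (((Z Δ (Z ∩ W)) Δ Y) − Z) and 2 ∉ X, so 2 ∉ (((Z Δ (Z ∩ W)) Δ Y) − Z) ∪ X

No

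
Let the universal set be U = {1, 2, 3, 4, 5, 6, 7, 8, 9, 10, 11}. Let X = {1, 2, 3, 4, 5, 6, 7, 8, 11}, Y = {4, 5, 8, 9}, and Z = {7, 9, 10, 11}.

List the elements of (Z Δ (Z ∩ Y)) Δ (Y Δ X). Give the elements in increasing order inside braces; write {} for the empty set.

{1, 2, 3, 6, 9, 10}

Z ∩ Y = {9}
Z Δ (Z ∩ Y) = {7, 10, 11}
Y Δ X = {1, 2, 3, 6, 7, 9, 11}
(Z Δ (Z ∩ Y)) Δ (Y Δ X) = {1, 2, 3, 6, 9, 10}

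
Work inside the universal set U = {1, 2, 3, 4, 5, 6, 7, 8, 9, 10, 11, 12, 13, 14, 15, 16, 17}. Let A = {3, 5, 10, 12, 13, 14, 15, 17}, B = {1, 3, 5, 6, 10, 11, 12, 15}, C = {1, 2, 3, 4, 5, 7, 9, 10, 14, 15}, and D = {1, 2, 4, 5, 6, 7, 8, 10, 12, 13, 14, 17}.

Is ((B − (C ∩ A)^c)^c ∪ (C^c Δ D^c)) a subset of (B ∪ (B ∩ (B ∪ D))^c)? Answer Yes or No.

C ∩ A = {3, 5, 10, 14, 15}
(C ∩ A)^c = {1, 2, 4, 6, 7, 8, 9, 11, 12, 13, 16, 17}
B − (C ∩ A)^c = {3, 5, 10, 15}
(B − (C ∩ A)^c)^c = {1, 2, 4, 6, 7, 8, 9, 11, 12, 13, 14, 16, 17}
C^c = {6, 8, 11, 12, 13, 16, 17}
D^c = {3, 9, 11, 15, 16}
C^c Δ D^c = {3, 6, 8, 9, 12, 13, 15, 17}
(B − (C ∩ A)^c)^c ∪ (C^c Δ D^c) = {1, 2, 3, 4, 6, 7, 8, 9, 11, 12, 13, 14, 15, 16, 17}
B ∪ D = {1, 2, 3, 4, 5, 6, 7, 8, 10, 11, 12, 13, 14, 15, 17}
B ∩ (B ∪ D) = {1, 3, 5, 6, 10, 11, 12, 15}
(B ∩ (B ∪ D))^c = {2, 4, 7, 8, 9, 13, 14, 16, 17}
B ∪ (B ∩ (B ∪ D))^c = {1, 2, 3, 4, 5, 6, 7, 8, 9, 10, 11, 12, 13, 14, 15, 16, 17}
Every element of {1, 2, 3, 4, 6, 7, 8, 9, 11, 12, 13, 14, 15, 16, 17} is in {1, 2, 3, 4, 5, 6, 7, 8, 9, 10, 11, 12, 13, 14, 15, 16, 17}, so (B − (C ∩ A)^c)^c ∪ (C^c Δ D^c) ⊆ B ∪ (B ∩ (B ∪ D))^c.

Yes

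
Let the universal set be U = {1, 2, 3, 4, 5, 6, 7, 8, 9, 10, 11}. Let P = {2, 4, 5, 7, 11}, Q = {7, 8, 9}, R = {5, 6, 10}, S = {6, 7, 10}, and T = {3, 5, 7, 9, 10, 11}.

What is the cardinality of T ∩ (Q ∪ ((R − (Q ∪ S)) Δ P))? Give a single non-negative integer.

Q ∪ S = {6, 7, 8, 9, 10}
R − (Q ∪ S) = {5}
(R − (Q ∪ S)) Δ P = {2, 4, 7, 11}
Q ∪ ((R − (Q ∪ S)) Δ P) = {2, 4, 7, 8, 9, 11}
T ∩ (Q ∪ ((R − (Q ∪ S)) Δ P)) = {7, 9, 11}
|T ∩ (Q ∪ ((R − (Q ∪ S)) Δ P))| = 3

3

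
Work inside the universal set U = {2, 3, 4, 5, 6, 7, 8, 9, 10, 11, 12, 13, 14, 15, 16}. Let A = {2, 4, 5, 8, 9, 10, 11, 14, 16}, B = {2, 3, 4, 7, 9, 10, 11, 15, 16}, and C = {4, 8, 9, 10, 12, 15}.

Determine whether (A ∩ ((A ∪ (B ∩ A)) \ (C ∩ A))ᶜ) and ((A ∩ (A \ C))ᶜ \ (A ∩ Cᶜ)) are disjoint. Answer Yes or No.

No

B ∩ A = {2, 4, 9, 10, 11, 16}
A ∪ (B ∩ A) = {2, 4, 5, 8, 9, 10, 11, 14, 16}
C ∩ A = {4, 8, 9, 10}
(A ∪ (B ∩ A)) \ (C ∩ A) = {2, 5, 11, 14, 16}
((A ∪ (B ∩ A)) \ (C ∩ A))ᶜ = {3, 4, 6, 7, 8, 9, 10, 12, 13, 15}
A ∩ ((A ∪ (B ∩ A)) \ (C ∩ A))ᶜ = {4, 8, 9, 10}
A \ C = {2, 5, 11, 14, 16}
A ∩ (A \ C) = {2, 5, 11, 14, 16}
(A ∩ (A \ C))ᶜ = {3, 4, 6, 7, 8, 9, 10, 12, 13, 15}
Cᶜ = {2, 3, 5, 6, 7, 11, 13, 14, 16}
A ∩ Cᶜ = {2, 5, 11, 14, 16}
(A ∩ (A \ C))ᶜ \ (A ∩ Cᶜ) = {3, 4, 6, 7, 8, 9, 10, 12, 13, 15}
4 lies in both, so they are not disjoint.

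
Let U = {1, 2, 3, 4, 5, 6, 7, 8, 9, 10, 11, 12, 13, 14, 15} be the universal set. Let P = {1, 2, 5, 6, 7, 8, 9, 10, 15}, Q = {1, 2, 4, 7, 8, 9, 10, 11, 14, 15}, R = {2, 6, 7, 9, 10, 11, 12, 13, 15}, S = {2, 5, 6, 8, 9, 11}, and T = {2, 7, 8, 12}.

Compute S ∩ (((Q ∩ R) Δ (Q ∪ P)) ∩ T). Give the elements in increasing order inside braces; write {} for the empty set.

Q ∩ R = {2, 7, 9, 10, 11, 15}
Q ∪ P = {1, 2, 4, 5, 6, 7, 8, 9, 10, 11, 14, 15}
(Q ∩ R) Δ (Q ∪ P) = {1, 4, 5, 6, 8, 14}
((Q ∩ R) Δ (Q ∪ P)) ∩ T = {8}
S ∩ (((Q ∩ R) Δ (Q ∪ P)) ∩ T) = {8}

{8}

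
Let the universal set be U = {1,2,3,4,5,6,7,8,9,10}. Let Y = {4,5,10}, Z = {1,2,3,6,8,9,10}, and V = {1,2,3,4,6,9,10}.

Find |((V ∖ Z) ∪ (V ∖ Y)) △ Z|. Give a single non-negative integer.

3

V ∖ Z = {4}
V ∖ Y = {1,2,3,6,9}
(V ∖ Z) ∪ (V ∖ Y) = {1,2,3,4,6,9}
((V ∖ Z) ∪ (V ∖ Y)) △ Z = {4,8,10}
|((V ∖ Z) ∪ (V ∖ Y)) △ Z| = 3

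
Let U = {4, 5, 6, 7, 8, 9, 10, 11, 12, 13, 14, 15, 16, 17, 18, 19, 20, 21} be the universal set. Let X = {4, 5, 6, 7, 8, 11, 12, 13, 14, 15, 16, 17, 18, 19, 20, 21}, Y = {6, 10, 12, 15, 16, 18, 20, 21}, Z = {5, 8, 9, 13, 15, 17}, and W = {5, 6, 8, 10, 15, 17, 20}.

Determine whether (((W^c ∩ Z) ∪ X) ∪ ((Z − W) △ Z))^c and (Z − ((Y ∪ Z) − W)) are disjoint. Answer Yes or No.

Yes

W^c = {4, 7, 9, 11, 12, 13, 14, 16, 18, 19, 21}
W^c ∩ Z = {9, 13}
(W^c ∩ Z) ∪ X = {4, 5, 6, 7, 8, 9, 11, 12, 13, 14, 15, 16, 17, 18, 19, 20, 21}
Z − W = {9, 13}
(Z − W) △ Z = {5, 8, 15, 17}
((W^c ∩ Z) ∪ X) ∪ ((Z − W) △ Z) = {4, 5, 6, 7, 8, 9, 11, 12, 13, 14, 15, 16, 17, 18, 19, 20, 21}
(((W^c ∩ Z) ∪ X) ∪ ((Z − W) △ Z))^c = {10}
Y ∪ Z = {5, 6, 8, 9, 10, 12, 13, 15, 16, 17, 18, 20, 21}
(Y ∪ Z) − W = {9, 12, 13, 16, 18, 21}
Z − ((Y ∪ Z) − W) = {5, 8, 15, 17}
{10} and {5, 8, 15, 17} share no elements.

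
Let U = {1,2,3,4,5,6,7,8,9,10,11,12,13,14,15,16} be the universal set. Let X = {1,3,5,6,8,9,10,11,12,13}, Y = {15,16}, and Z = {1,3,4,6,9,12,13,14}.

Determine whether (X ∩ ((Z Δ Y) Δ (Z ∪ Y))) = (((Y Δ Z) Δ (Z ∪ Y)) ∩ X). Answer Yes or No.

Yes

Z Δ Y = {1,3,4,6,9,12,13,14,15,16}
Z ∪ Y = {1,3,4,6,9,12,13,14,15,16}
(Z Δ Y) Δ (Z ∪ Y) = {}
X ∩ ((Z Δ Y) Δ (Z ∪ Y)) = {}
Y Δ Z = {1,3,4,6,9,12,13,14,15,16}
(Y Δ Z) Δ (Z ∪ Y) = {}
((Y Δ Z) Δ (Z ∪ Y)) ∩ X = {}
Both equal {}, so X ∩ ((Z Δ Y) Δ (Z ∪ Y)) = ((Y Δ Z) Δ (Z ∪ Y)) ∩ X.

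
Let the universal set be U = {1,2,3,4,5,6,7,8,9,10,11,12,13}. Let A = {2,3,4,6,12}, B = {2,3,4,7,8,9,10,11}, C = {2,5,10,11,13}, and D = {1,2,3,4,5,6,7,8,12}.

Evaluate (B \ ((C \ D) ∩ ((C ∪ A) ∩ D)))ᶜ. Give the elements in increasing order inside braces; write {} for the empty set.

{1,5,6,12,13}

C \ D = {10,11,13}
C ∪ A = {2,3,4,5,6,10,11,12,13}
(C ∪ A) ∩ D = {2,3,4,5,6,12}
(C \ D) ∩ ((C ∪ A) ∩ D) = {}
B \ ((C \ D) ∩ ((C ∪ A) ∩ D)) = {2,3,4,7,8,9,10,11}
(B \ ((C \ D) ∩ ((C ∪ A) ∩ D)))ᶜ = {1,5,6,12,13}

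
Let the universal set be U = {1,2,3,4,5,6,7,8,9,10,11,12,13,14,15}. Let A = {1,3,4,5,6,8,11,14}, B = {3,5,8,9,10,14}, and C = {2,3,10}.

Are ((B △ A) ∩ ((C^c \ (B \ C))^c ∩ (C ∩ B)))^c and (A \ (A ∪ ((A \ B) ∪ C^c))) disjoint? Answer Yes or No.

Yes

B △ A = {1,4,6,9,10,11}
C^c = {1,4,5,6,7,8,9,11,12,13,14,15}
B \ C = {5,8,9,14}
C^c \ (B \ C) = {1,4,6,7,11,12,13,15}
(C^c \ (B \ C))^c = {2,3,5,8,9,10,14}
C ∩ B = {3,10}
(C^c \ (B \ C))^c ∩ (C ∩ B) = {3,10}
(B △ A) ∩ ((C^c \ (B \ C))^c ∩ (C ∩ B)) = {10}
((B △ A) ∩ ((C^c \ (B \ C))^c ∩ (C ∩ B)))^c = {1,2,3,4,5,6,7,8,9,11,12,13,14,15}
A \ B = {1,4,6,11}
(A \ B) ∪ C^c = {1,4,5,6,7,8,9,11,12,13,14,15}
A ∪ ((A \ B) ∪ C^c) = {1,3,4,5,6,7,8,9,11,12,13,14,15}
A \ (A ∪ ((A \ B) ∪ C^c)) = {}
{1,2,3,4,5,6,7,8,9,11,12,13,14,15} and {} share no elements.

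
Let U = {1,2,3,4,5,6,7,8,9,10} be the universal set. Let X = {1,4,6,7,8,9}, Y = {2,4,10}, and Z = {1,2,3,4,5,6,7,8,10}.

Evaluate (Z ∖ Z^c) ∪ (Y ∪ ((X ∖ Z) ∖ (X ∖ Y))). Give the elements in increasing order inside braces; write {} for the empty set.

{1,2,3,4,5,6,7,8,10}

Z^c = {9}
Z ∖ Z^c = {1,2,3,4,5,6,7,8,10}
X ∖ Z = {9}
X ∖ Y = {1,6,7,8,9}
(X ∖ Z) ∖ (X ∖ Y) = {}
Y ∪ ((X ∖ Z) ∖ (X ∖ Y)) = {2,4,10}
(Z ∖ Z^c) ∪ (Y ∪ ((X ∖ Z) ∖ (X ∖ Y))) = {1,2,3,4,5,6,7,8,10}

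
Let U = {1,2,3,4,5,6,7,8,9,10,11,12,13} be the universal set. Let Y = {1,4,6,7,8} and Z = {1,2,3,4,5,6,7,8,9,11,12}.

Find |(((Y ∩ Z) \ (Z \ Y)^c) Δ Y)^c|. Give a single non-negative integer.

Y ∩ Z = {1,4,6,7,8}
Z \ Y = {2,3,5,9,11,12}
(Z \ Y)^c = {1,4,6,7,8,10,13}
(Y ∩ Z) \ (Z \ Y)^c = {}
((Y ∩ Z) \ (Z \ Y)^c) Δ Y = {1,4,6,7,8}
(((Y ∩ Z) \ (Z \ Y)^c) Δ Y)^c = {2,3,5,9,10,11,12,13}
|(((Y ∩ Z) \ (Z \ Y)^c) Δ Y)^c| = 8

8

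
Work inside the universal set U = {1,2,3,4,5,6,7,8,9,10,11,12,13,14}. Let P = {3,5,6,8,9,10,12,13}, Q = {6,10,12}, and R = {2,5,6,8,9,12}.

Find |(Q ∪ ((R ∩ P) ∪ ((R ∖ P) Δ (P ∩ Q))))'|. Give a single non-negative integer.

R ∩ P = {5,6,8,9,12}
R ∖ P = {2}
P ∩ Q = {6,10,12}
(R ∖ P) Δ (P ∩ Q) = {2,6,10,12}
(R ∩ P) ∪ ((R ∖ P) Δ (P ∩ Q)) = {2,5,6,8,9,10,12}
Q ∪ ((R ∩ P) ∪ ((R ∖ P) Δ (P ∩ Q))) = {2,5,6,8,9,10,12}
(Q ∪ ((R ∩ P) ∪ ((R ∖ P) Δ (P ∩ Q))))' = {1,3,4,7,11,13,14}
|(Q ∪ ((R ∩ P) ∪ ((R ∖ P) Δ (P ∩ Q))))'| = 7

7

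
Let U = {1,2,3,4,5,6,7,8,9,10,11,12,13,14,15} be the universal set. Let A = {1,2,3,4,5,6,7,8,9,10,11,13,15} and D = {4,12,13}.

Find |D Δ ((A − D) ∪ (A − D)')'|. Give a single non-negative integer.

A − D = {1,2,3,5,6,7,8,9,10,11,15}
(A − D)' = {4,12,13,14}
(A − D) ∪ (A − D)' = {1,2,3,4,5,6,7,8,9,10,11,12,13,14,15}
((A − D) ∪ (A − D)')' = {}
D Δ ((A − D) ∪ (A − D)')' = {4,12,13}
|D Δ ((A − D) ∪ (A − D)')'| = 3

3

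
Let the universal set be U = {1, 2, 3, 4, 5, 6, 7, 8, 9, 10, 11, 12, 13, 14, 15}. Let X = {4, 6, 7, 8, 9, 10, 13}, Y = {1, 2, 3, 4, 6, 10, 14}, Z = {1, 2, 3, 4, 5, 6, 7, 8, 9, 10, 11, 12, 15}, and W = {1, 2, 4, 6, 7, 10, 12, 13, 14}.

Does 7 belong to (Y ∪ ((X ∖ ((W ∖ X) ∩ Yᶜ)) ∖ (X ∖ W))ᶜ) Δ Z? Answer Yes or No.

Yes

7 ∈ W and 7 ∈ X, so 7 ∉ W ∖ X
7 ∉ Y, so 7 ∈ Yᶜ
7 ∉ (W ∖ X) and 7 ∈ Yᶜ, so 7 ∉ (W ∖ X) ∩ Yᶜ
7 ∈ X and 7 ∉ ((W ∖ X) ∩ Yᶜ), so 7 ∈ X ∖ ((W ∖ X) ∩ Yᶜ)
7 ∈ X and 7 ∈ W, so 7 ∉ X ∖ W
7 ∈ (X ∖ ((W ∖ X) ∩ Yᶜ)) and 7 ∉ (X ∖ W), so 7 ∈ (X ∖ ((W ∖ X) ∩ Yᶜ)) ∖ (X ∖ W)
7 ∉ ((X ∖ ((W ∖ X) ∩ Yᶜ)) ∖ (X ∖ W))ᶜ since 7 ∈ ((X ∖ ((W ∖ X) ∩ Yᶜ)) ∖ (X ∖ W))
7 ∉ Y and 7 ∉ ((X ∖ ((W ∖ X) ∩ Yᶜ)) ∖ (X ∖ W))ᶜ, so 7 ∉ Y ∪ ((X ∖ ((W ∖ X) ∩ Yᶜ)) ∖ (X ∖ W))ᶜ
7 ∉ (Y ∪ ((X ∖ ((W ∖ X) ∩ Yᶜ)) ∖ (X ∖ W))ᶜ) and 7 ∈ Z, so 7 ∈ (Y ∪ ((X ∖ ((W ∖ X) ∩ Yᶜ)) ∖ (X ∖ W))ᶜ) Δ Z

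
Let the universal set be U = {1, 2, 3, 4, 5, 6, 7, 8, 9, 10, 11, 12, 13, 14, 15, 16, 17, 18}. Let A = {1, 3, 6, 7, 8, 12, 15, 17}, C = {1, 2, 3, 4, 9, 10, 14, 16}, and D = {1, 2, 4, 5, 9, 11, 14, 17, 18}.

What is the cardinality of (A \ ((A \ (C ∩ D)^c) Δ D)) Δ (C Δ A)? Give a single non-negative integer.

C ∩ D = {1, 2, 4, 9, 14}
(C ∩ D)^c = {3, 5, 6, 7, 8, 10, 11, 12, 13, 15, 16, 17, 18}
A \ (C ∩ D)^c = {1}
(A \ (C ∩ D)^c) Δ D = {2, 4, 5, 9, 11, 14, 17, 18}
A \ ((A \ (C ∩ D)^c) Δ D) = {1, 3, 6, 7, 8, 12, 15}
C Δ A = {2, 4, 6, 7, 8, 9, 10, 12, 14, 15, 16, 17}
(A \ ((A \ (C ∩ D)^c) Δ D)) Δ (C Δ A) = {1, 2, 3, 4, 9, 10, 14, 16, 17}
|(A \ ((A \ (C ∩ D)^c) Δ D)) Δ (C Δ A)| = 9

9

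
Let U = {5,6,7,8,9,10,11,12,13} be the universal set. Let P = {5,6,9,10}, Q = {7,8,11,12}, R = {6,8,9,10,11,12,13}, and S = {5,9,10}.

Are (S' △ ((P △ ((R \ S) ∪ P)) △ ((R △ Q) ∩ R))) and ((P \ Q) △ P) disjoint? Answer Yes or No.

Yes

S' = {6,7,8,11,12,13}
R \ S = {6,8,11,12,13}
(R \ S) ∪ P = {5,6,8,9,10,11,12,13}
P △ ((R \ S) ∪ P) = {8,11,12,13}
R △ Q = {6,7,9,10,13}
(R △ Q) ∩ R = {6,9,10,13}
(P △ ((R \ S) ∪ P)) △ ((R △ Q) ∩ R) = {6,8,9,10,11,12}
S' △ ((P △ ((R \ S) ∪ P)) △ ((R △ Q) ∩ R)) = {7,9,10,13}
P \ Q = {5,6,9,10}
(P \ Q) △ P = {}
{7,9,10,13} and {} share no elements.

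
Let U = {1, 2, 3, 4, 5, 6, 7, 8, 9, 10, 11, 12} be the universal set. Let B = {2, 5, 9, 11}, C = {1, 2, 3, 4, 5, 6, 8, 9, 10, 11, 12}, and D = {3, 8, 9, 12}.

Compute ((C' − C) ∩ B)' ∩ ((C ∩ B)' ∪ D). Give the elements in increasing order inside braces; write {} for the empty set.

C' = {7}
C' − C = {7}
(C' − C) ∩ B = {}
((C' − C) ∩ B)' = {1, 2, 3, 4, 5, 6, 7, 8, 9, 10, 11, 12}
C ∩ B = {2, 5, 9, 11}
(C ∩ B)' = {1, 3, 4, 6, 7, 8, 10, 12}
(C ∩ B)' ∪ D = {1, 3, 4, 6, 7, 8, 9, 10, 12}
((C' − C) ∩ B)' ∩ ((C ∩ B)' ∪ D) = {1, 3, 4, 6, 7, 8, 9, 10, 12}

{1, 3, 4, 6, 7, 8, 9, 10, 12}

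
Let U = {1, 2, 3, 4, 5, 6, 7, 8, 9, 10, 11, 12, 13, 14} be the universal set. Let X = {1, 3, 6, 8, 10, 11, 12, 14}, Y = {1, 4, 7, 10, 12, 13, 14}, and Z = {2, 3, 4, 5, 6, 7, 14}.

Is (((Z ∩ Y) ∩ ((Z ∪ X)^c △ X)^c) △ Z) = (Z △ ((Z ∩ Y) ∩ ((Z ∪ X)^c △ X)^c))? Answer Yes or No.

Yes

Z ∩ Y = {4, 7, 14}
Z ∪ X = {1, 2, 3, 4, 5, 6, 7, 8, 10, 11, 12, 14}
(Z ∪ X)^c = {9, 13}
(Z ∪ X)^c △ X = {1, 3, 6, 8, 9, 10, 11, 12, 13, 14}
((Z ∪ X)^c △ X)^c = {2, 4, 5, 7}
(Z ∩ Y) ∩ ((Z ∪ X)^c △ X)^c = {4, 7}
((Z ∩ Y) ∩ ((Z ∪ X)^c △ X)^c) △ Z = {2, 3, 5, 6, 14}
Z △ ((Z ∩ Y) ∩ ((Z ∪ X)^c △ X)^c) = {2, 3, 5, 6, 14}
Both equal {2, 3, 5, 6, 14}, so ((Z ∩ Y) ∩ ((Z ∪ X)^c △ X)^c) △ Z = Z △ ((Z ∩ Y) ∩ ((Z ∪ X)^c △ X)^c).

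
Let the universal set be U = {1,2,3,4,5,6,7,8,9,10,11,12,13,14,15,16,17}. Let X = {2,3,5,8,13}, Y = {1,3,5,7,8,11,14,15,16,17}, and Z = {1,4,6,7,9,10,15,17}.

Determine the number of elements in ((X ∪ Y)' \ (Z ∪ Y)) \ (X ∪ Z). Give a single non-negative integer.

1

X ∪ Y = {1,2,3,5,7,8,11,13,14,15,16,17}
(X ∪ Y)' = {4,6,9,10,12}
Z ∪ Y = {1,3,4,5,6,7,8,9,10,11,14,15,16,17}
(X ∪ Y)' \ (Z ∪ Y) = {12}
X ∪ Z = {1,2,3,4,5,6,7,8,9,10,13,15,17}
((X ∪ Y)' \ (Z ∪ Y)) \ (X ∪ Z) = {12}
|((X ∪ Y)' \ (Z ∪ Y)) \ (X ∪ Z)| = 1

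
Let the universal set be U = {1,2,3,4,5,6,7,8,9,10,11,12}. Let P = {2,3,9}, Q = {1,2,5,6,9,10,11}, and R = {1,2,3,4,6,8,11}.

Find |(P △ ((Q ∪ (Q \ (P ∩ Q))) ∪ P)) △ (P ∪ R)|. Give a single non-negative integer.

P ∩ Q = {2,9}
Q \ (P ∩ Q) = {1,5,6,10,11}
Q ∪ (Q \ (P ∩ Q)) = {1,2,5,6,9,10,11}
(Q ∪ (Q \ (P ∩ Q))) ∪ P = {1,2,3,5,6,9,10,11}
P △ ((Q ∪ (Q \ (P ∩ Q))) ∪ P) = {1,5,6,10,11}
P ∪ R = {1,2,3,4,6,8,9,11}
(P △ ((Q ∪ (Q \ (P ∩ Q))) ∪ P)) △ (P ∪ R) = {2,3,4,5,8,9,10}
|(P △ ((Q ∪ (Q \ (P ∩ Q))) ∪ P)) △ (P ∪ R)| = 7

7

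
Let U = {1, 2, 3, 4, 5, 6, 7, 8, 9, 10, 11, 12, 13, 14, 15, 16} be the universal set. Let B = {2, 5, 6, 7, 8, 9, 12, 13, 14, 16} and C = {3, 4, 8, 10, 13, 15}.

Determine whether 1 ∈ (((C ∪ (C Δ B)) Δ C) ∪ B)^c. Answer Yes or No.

1 ∉ C and 1 ∉ B, so 1 ∉ C Δ B
1 ∉ C and 1 ∉ (C Δ B), so 1 ∉ C ∪ (C Δ B)
1 ∉ (C ∪ (C Δ B)) and 1 ∉ C, so 1 ∉ (C ∪ (C Δ B)) Δ C
1 ∉ ((C ∪ (C Δ B)) Δ C) and 1 ∉ B, so 1 ∉ ((C ∪ (C Δ B)) Δ C) ∪ B
1 ∈ (((C ∪ (C Δ B)) Δ C) ∪ B)^c since 1 ∉ (((C ∪ (C Δ B)) Δ C) ∪ B)

Yes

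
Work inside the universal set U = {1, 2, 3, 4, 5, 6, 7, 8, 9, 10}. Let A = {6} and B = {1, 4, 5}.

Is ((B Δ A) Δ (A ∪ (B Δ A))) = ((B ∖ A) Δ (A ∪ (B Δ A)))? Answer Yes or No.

B Δ A = {1, 4, 5, 6}
A ∪ (B Δ A) = {1, 4, 5, 6}
(B Δ A) Δ (A ∪ (B Δ A)) = {}
B ∖ A = {1, 4, 5}
(B ∖ A) Δ (A ∪ (B Δ A)) = {6}
6 ∈ (B ∖ A) Δ (A ∪ (B Δ A)) but 6 ∉ (B Δ A) Δ (A ∪ (B Δ A)), so they differ.

No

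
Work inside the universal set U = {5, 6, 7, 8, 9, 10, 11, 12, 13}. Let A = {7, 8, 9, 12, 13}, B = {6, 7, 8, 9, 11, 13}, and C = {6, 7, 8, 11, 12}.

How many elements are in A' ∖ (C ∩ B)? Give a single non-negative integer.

A' = {5, 6, 10, 11}
C ∩ B = {6, 7, 8, 11}
A' ∖ (C ∩ B) = {5, 10}
|A' ∖ (C ∩ B)| = 2

2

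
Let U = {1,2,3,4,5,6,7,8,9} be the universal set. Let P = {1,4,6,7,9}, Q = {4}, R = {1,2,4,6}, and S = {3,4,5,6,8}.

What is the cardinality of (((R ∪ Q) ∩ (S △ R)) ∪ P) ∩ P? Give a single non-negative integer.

R ∪ Q = {1,2,4,6}
S △ R = {1,2,3,5,8}
(R ∪ Q) ∩ (S △ R) = {1,2}
((R ∪ Q) ∩ (S △ R)) ∪ P = {1,2,4,6,7,9}
(((R ∪ Q) ∩ (S △ R)) ∪ P) ∩ P = {1,4,6,7,9}
|(((R ∪ Q) ∩ (S △ R)) ∪ P) ∩ P| = 5

5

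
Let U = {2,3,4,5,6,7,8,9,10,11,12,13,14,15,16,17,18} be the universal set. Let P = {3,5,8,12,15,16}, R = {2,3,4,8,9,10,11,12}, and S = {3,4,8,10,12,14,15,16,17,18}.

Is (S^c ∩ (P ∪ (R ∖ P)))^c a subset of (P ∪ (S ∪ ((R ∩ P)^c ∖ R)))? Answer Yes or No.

S^c = {2,5,6,7,9,11,13}
R ∖ P = {2,4,9,10,11}
P ∪ (R ∖ P) = {2,3,4,5,8,9,10,11,12,15,16}
S^c ∩ (P ∪ (R ∖ P)) = {2,5,9,11}
(S^c ∩ (P ∪ (R ∖ P)))^c = {3,4,6,7,8,10,12,13,14,15,16,17,18}
R ∩ P = {3,8,12}
(R ∩ P)^c = {2,4,5,6,7,9,10,11,13,14,15,16,17,18}
(R ∩ P)^c ∖ R = {5,6,7,13,14,15,16,17,18}
S ∪ ((R ∩ P)^c ∖ R) = {3,4,5,6,7,8,10,12,13,14,15,16,17,18}
P ∪ (S ∪ ((R ∩ P)^c ∖ R)) = {3,4,5,6,7,8,10,12,13,14,15,16,17,18}
Every element of {3,4,6,7,8,10,12,13,14,15,16,17,18} is in {3,4,5,6,7,8,10,12,13,14,15,16,17,18}, so (S^c ∩ (P ∪ (R ∖ P)))^c ⊆ P ∪ (S ∪ ((R ∩ P)^c ∖ R)).

Yes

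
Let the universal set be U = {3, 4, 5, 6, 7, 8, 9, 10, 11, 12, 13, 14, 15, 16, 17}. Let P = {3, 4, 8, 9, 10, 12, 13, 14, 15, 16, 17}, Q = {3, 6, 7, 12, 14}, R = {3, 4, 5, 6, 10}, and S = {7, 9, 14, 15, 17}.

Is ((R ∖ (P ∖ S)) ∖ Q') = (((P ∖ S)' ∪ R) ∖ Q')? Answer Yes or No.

P ∖ S = {3, 4, 8, 10, 12, 13, 16}
R ∖ (P ∖ S) = {5, 6}
Q' = {4, 5, 8, 9, 10, 11, 13, 15, 16, 17}
(R ∖ (P ∖ S)) ∖ Q' = {6}
(P ∖ S)' = {5, 6, 7, 9, 11, 14, 15, 17}
(P ∖ S)' ∪ R = {3, 4, 5, 6, 7, 9, 10, 11, 14, 15, 17}
((P ∖ S)' ∪ R) ∖ Q' = {3, 6, 7, 14}
3 ∈ ((P ∖ S)' ∪ R) ∖ Q' but 3 ∉ (R ∖ (P ∖ S)) ∖ Q', so they differ.

No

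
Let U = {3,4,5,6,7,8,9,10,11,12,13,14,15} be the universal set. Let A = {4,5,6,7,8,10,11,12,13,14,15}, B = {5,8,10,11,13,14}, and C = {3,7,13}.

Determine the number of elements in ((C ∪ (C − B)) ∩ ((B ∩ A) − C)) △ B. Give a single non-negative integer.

6

C − B = {3,7}
C ∪ (C − B) = {3,7,13}
B ∩ A = {5,8,10,11,13,14}
(B ∩ A) − C = {5,8,10,11,14}
(C ∪ (C − B)) ∩ ((B ∩ A) − C) = {}
((C ∪ (C − B)) ∩ ((B ∩ A) − C)) △ B = {5,8,10,11,13,14}
|((C ∪ (C − B)) ∩ ((B ∩ A) − C)) △ B| = 6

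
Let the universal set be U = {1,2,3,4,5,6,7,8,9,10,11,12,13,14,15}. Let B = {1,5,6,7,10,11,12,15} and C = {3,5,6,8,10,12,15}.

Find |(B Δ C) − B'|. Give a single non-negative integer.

3

B Δ C = {1,3,7,8,11}
B' = {2,3,4,8,9,13,14}
(B Δ C) − B' = {1,7,11}
|(B Δ C) − B'| = 3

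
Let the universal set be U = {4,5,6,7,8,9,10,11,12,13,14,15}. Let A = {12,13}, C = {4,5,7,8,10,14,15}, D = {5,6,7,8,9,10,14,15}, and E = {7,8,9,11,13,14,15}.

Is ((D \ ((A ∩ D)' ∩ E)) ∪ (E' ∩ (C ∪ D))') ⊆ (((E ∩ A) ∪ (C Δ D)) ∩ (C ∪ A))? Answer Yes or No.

A ∩ D = {}
(A ∩ D)' = {4,5,6,7,8,9,10,11,12,13,14,15}
(A ∩ D)' ∩ E = {7,8,9,11,13,14,15}
D \ ((A ∩ D)' ∩ E) = {5,6,10}
E' = {4,5,6,10,12}
C ∪ D = {4,5,6,7,8,9,10,14,15}
E' ∩ (C ∪ D) = {4,5,6,10}
(E' ∩ (C ∪ D))' = {7,8,9,11,12,13,14,15}
(D \ ((A ∩ D)' ∩ E)) ∪ (E' ∩ (C ∪ D))' = {5,6,7,8,9,10,11,12,13,14,15}
E ∩ A = {13}
C Δ D = {4,6,9}
(E ∩ A) ∪ (C Δ D) = {4,6,9,13}
C ∪ A = {4,5,7,8,10,12,13,14,15}
((E ∩ A) ∪ (C Δ D)) ∩ (C ∪ A) = {4,13}
5 ∈ (D \ ((A ∩ D)' ∩ E)) ∪ (E' ∩ (C ∪ D))' but 5 ∉ ((E ∩ A) ∪ (C Δ D)) ∩ (C ∪ A), so the inclusion fails.

No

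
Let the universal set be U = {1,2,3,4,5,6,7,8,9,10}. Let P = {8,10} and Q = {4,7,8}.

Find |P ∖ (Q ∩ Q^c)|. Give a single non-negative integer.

Q^c = {1,2,3,5,6,9,10}
Q ∩ Q^c = {}
P ∖ (Q ∩ Q^c) = {8,10}
|P ∖ (Q ∩ Q^c)| = 2

2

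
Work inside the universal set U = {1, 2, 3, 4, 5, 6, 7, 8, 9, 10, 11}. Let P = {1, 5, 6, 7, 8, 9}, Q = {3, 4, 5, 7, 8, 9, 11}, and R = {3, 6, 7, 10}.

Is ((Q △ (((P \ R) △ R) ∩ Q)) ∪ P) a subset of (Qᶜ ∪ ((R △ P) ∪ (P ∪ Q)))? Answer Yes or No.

P \ R = {1, 5, 8, 9}
(P \ R) △ R = {1, 3, 5, 6, 7, 8, 9, 10}
((P \ R) △ R) ∩ Q = {3, 5, 7, 8, 9}
Q △ (((P \ R) △ R) ∩ Q) = {4, 11}
(Q △ (((P \ R) △ R) ∩ Q)) ∪ P = {1, 4, 5, 6, 7, 8, 9, 11}
Qᶜ = {1, 2, 6, 10}
R △ P = {1, 3, 5, 8, 9, 10}
P ∪ Q = {1, 3, 4, 5, 6, 7, 8, 9, 11}
(R △ P) ∪ (P ∪ Q) = {1, 3, 4, 5, 6, 7, 8, 9, 10, 11}
Qᶜ ∪ ((R △ P) ∪ (P ∪ Q)) = {1, 2, 3, 4, 5, 6, 7, 8, 9, 10, 11}
Every element of {1, 4, 5, 6, 7, 8, 9, 11} is in {1, 2, 3, 4, 5, 6, 7, 8, 9, 10, 11}, so (Q △ (((P \ R) △ R) ∩ Q)) ∪ P ⊆ Qᶜ ∪ ((R △ P) ∪ (P ∪ Q)).

Yes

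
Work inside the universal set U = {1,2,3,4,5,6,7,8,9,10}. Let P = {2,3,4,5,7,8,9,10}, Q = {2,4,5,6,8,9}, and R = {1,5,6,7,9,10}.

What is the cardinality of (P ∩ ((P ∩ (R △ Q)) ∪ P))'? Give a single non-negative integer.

2

R △ Q = {1,2,4,7,8,10}
P ∩ (R △ Q) = {2,4,7,8,10}
(P ∩ (R △ Q)) ∪ P = {2,3,4,5,7,8,9,10}
P ∩ ((P ∩ (R △ Q)) ∪ P) = {2,3,4,5,7,8,9,10}
(P ∩ ((P ∩ (R △ Q)) ∪ P))' = {1,6}
|(P ∩ ((P ∩ (R △ Q)) ∪ P))'| = 2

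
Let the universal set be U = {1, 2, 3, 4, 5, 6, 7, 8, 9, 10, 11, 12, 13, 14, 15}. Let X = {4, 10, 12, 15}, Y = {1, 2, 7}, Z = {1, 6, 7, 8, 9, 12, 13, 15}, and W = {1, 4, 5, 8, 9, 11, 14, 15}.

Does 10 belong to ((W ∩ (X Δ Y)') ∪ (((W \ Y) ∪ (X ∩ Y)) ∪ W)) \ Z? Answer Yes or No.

No

10 ∈ X and 10 ∉ Y, so 10 ∈ X Δ Y
10 ∉ (X Δ Y)' since 10 ∈ (X Δ Y)
10 ∉ W and 10 ∉ (X Δ Y)', so 10 ∉ W ∩ (X Δ Y)'
10 ∉ W and 10 ∉ Y, so 10 ∉ W \ Y
10 ∈ X and 10 ∉ Y, so 10 ∉ X ∩ Y
10 ∉ (W \ Y) and 10 ∉ (X ∩ Y), so 10 ∉ (W \ Y) ∪ (X ∩ Y)
10 ∉ ((W \ Y) ∪ (X ∩ Y)) and 10 ∉ W, so 10 ∉ ((W \ Y) ∪ (X ∩ Y)) ∪ W
10 ∉ (W ∩ (X Δ Y)') and 10 ∉ (((W \ Y) ∪ (X ∩ Y)) ∪ W), so 10 ∉ (W ∩ (X Δ Y)') ∪ (((W \ Y) ∪ (X ∩ Y)) ∪ W)
10 ∉ ((W ∩ (X Δ Y)') ∪ (((W \ Y) ∪ (X ∩ Y)) ∪ W)) and 10 ∉ Z, so 10 ∉ ((W ∩ (X Δ Y)') ∪ (((W \ Y) ∪ (X ∩ Y)) ∪ W)) \ Z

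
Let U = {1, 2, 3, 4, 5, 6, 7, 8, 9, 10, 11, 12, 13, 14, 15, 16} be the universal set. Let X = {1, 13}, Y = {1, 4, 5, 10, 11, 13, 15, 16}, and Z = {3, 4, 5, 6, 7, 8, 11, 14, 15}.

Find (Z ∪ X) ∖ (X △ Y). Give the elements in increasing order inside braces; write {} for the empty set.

{1, 3, 6, 7, 8, 13, 14}

Z ∪ X = {1, 3, 4, 5, 6, 7, 8, 11, 13, 14, 15}
X △ Y = {4, 5, 10, 11, 15, 16}
(Z ∪ X) ∖ (X △ Y) = {1, 3, 6, 7, 8, 13, 14}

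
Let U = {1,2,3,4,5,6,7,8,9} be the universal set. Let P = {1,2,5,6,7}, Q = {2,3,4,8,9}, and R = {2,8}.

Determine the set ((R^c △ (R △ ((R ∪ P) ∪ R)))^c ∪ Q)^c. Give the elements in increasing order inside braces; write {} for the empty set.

R^c = {1,3,4,5,6,7,9}
R ∪ P = {1,2,5,6,7,8}
(R ∪ P) ∪ R = {1,2,5,6,7,8}
R △ ((R ∪ P) ∪ R) = {1,5,6,7}
R^c △ (R △ ((R ∪ P) ∪ R)) = {3,4,9}
(R^c △ (R △ ((R ∪ P) ∪ R)))^c = {1,2,5,6,7,8}
(R^c △ (R △ ((R ∪ P) ∪ R)))^c ∪ Q = {1,2,3,4,5,6,7,8,9}
((R^c △ (R △ ((R ∪ P) ∪ R)))^c ∪ Q)^c = {}

{}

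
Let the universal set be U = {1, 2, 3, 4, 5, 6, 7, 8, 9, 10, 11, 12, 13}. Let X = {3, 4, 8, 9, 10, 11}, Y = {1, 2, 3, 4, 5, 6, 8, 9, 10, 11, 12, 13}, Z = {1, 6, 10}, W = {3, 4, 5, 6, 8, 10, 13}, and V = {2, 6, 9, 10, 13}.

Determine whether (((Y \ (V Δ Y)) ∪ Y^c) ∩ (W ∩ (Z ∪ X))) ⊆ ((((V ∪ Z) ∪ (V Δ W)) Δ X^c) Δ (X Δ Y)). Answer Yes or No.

V Δ Y = {1, 3, 4, 5, 8, 11, 12}
Y \ (V Δ Y) = {2, 6, 9, 10, 13}
Y^c = {7}
(Y \ (V Δ Y)) ∪ Y^c = {2, 6, 7, 9, 10, 13}
Z ∪ X = {1, 3, 4, 6, 8, 9, 10, 11}
W ∩ (Z ∪ X) = {3, 4, 6, 8, 10}
((Y \ (V Δ Y)) ∪ Y^c) ∩ (W ∩ (Z ∪ X)) = {6, 10}
V ∪ Z = {1, 2, 6, 9, 10, 13}
V Δ W = {2, 3, 4, 5, 8, 9}
(V ∪ Z) ∪ (V Δ W) = {1, 2, 3, 4, 5, 6, 8, 9, 10, 13}
X^c = {1, 2, 5, 6, 7, 12, 13}
((V ∪ Z) ∪ (V Δ W)) Δ X^c = {3, 4, 7, 8, 9, 10, 12}
X Δ Y = {1, 2, 5, 6, 12, 13}
(((V ∪ Z) ∪ (V Δ W)) Δ X^c) Δ (X Δ Y) = {1, 2, 3, 4, 5, 6, 7, 8, 9, 10, 13}
Every element of {6, 10} is in {1, 2, 3, 4, 5, 6, 7, 8, 9, 10, 13}, so ((Y \ (V Δ Y)) ∪ Y^c) ∩ (W ∩ (Z ∪ X)) ⊆ (((V ∪ Z) ∪ (V Δ W)) Δ X^c) Δ (X Δ Y).

Yes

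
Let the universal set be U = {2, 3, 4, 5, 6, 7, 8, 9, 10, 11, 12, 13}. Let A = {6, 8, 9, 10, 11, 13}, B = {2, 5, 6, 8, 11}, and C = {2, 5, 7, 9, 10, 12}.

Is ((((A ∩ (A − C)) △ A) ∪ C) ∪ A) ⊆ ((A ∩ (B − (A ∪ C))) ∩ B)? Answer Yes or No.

A − C = {6, 8, 11, 13}
A ∩ (A − C) = {6, 8, 11, 13}
(A ∩ (A − C)) △ A = {9, 10}
((A ∩ (A − C)) △ A) ∪ C = {2, 5, 7, 9, 10, 12}
(((A ∩ (A − C)) △ A) ∪ C) ∪ A = {2, 5, 6, 7, 8, 9, 10, 11, 12, 13}
A ∪ C = {2, 5, 6, 7, 8, 9, 10, 11, 12, 13}
B − (A ∪ C) = {}
A ∩ (B − (A ∪ C)) = {}
(A ∩ (B − (A ∪ C))) ∩ B = {}
2 ∈ (((A ∩ (A − C)) △ A) ∪ C) ∪ A but 2 ∉ (A ∩ (B − (A ∪ C))) ∩ B, so the inclusion fails.

No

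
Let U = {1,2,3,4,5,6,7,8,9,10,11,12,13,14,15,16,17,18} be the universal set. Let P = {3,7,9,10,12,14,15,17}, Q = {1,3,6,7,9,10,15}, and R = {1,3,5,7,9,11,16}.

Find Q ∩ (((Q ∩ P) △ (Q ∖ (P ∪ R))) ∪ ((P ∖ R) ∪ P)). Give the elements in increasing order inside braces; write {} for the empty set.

Q ∩ P = {3,7,9,10,15}
P ∪ R = {1,3,5,7,9,10,11,12,14,15,16,17}
Q ∖ (P ∪ R) = {6}
(Q ∩ P) △ (Q ∖ (P ∪ R)) = {3,6,7,9,10,15}
P ∖ R = {10,12,14,15,17}
(P ∖ R) ∪ P = {3,7,9,10,12,14,15,17}
((Q ∩ P) △ (Q ∖ (P ∪ R))) ∪ ((P ∖ R) ∪ P) = {3,6,7,9,10,12,14,15,17}
Q ∩ (((Q ∩ P) △ (Q ∖ (P ∪ R))) ∪ ((P ∖ R) ∪ P)) = {3,6,7,9,10,15}

{3,6,7,9,10,15}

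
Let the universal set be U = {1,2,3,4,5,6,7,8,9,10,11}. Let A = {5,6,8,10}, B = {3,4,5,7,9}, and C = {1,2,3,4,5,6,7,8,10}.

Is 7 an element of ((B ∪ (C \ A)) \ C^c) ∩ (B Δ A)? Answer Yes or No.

7 ∈ C and 7 ∉ A, so 7 ∈ C \ A
7 ∈ B and 7 ∈ (C \ A), so 7 ∈ B ∪ (C \ A)
7 ∈ C, so 7 ∉ C^c
7 ∈ (B ∪ (C \ A)) and 7 ∉ C^c, so 7 ∈ (B ∪ (C \ A)) \ C^c
7 ∈ B and 7 ∉ A, so 7 ∈ B Δ A
7 ∈ ((B ∪ (C \ A)) \ C^c) and 7 ∈ (B Δ A), so 7 ∈ ((B ∪ (C \ A)) \ C^c) ∩ (B Δ A)

Yes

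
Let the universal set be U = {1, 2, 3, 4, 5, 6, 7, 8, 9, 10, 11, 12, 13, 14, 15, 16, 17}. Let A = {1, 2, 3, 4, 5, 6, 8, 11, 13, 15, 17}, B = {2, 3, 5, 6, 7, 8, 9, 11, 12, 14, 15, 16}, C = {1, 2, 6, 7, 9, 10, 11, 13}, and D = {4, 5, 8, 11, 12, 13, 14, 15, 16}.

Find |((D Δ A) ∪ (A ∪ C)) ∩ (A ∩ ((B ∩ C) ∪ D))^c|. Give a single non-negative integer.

D Δ A = {1, 2, 3, 6, 12, 14, 16, 17}
A ∪ C = {1, 2, 3, 4, 5, 6, 7, 8, 9, 10, 11, 13, 15, 17}
(D Δ A) ∪ (A ∪ C) = {1, 2, 3, 4, 5, 6, 7, 8, 9, 10, 11, 12, 13, 14, 15, 16, 17}
B ∩ C = {2, 6, 7, 9, 11}
(B ∩ C) ∪ D = {2, 4, 5, 6, 7, 8, 9, 11, 12, 13, 14, 15, 16}
A ∩ ((B ∩ C) ∪ D) = {2, 4, 5, 6, 8, 11, 13, 15}
(A ∩ ((B ∩ C) ∪ D))^c = {1, 3, 7, 9, 10, 12, 14, 16, 17}
((D Δ A) ∪ (A ∪ C)) ∩ (A ∩ ((B ∩ C) ∪ D))^c = {1, 3, 7, 9, 10, 12, 14, 16, 17}
|((D Δ A) ∪ (A ∪ C)) ∩ (A ∩ ((B ∩ C) ∪ D))^c| = 9

9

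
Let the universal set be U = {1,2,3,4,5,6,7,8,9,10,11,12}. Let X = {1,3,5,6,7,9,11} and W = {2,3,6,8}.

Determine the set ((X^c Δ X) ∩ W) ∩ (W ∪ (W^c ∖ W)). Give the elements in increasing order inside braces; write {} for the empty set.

X^c = {2,4,8,10,12}
X^c Δ X = {1,2,3,4,5,6,7,8,9,10,11,12}
(X^c Δ X) ∩ W = {2,3,6,8}
W^c = {1,4,5,7,9,10,11,12}
W^c ∖ W = {1,4,5,7,9,10,11,12}
W ∪ (W^c ∖ W) = {1,2,3,4,5,6,7,8,9,10,11,12}
((X^c Δ X) ∩ W) ∩ (W ∪ (W^c ∖ W)) = {2,3,6,8}

{2,3,6,8}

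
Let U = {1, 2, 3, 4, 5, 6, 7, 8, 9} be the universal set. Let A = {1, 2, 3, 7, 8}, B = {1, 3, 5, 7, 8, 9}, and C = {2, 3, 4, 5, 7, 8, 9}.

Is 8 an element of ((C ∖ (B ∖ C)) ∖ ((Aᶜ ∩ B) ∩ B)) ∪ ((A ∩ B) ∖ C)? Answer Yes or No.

8 ∈ B and 8 ∈ C, so 8 ∉ B ∖ C
8 ∈ C and 8 ∉ (B ∖ C), so 8 ∈ C ∖ (B ∖ C)
8 ∈ A, so 8 ∉ Aᶜ
8 ∉ Aᶜ and 8 ∈ B, so 8 ∉ Aᶜ ∩ B
8 ∉ (Aᶜ ∩ B) and 8 ∈ B, so 8 ∉ (Aᶜ ∩ B) ∩ B
8 ∈ (C ∖ (B ∖ C)) and 8 ∉ ((Aᶜ ∩ B) ∩ B), so 8 ∈ (C ∖ (B ∖ C)) ∖ ((Aᶜ ∩ B) ∩ B)
8 ∈ A and 8 ∈ B, so 8 ∈ A ∩ B
8 ∈ (A ∩ B) and 8 ∈ C, so 8 ∉ (A ∩ B) ∖ C
8 ∈ ((C ∖ (B ∖ C)) ∖ ((Aᶜ ∩ B) ∩ B)) and 8 ∉ ((A ∩ B) ∖ C), so 8 ∈ ((C ∖ (B ∖ C)) ∖ ((Aᶜ ∩ B) ∩ B)) ∪ ((A ∩ B) ∖ C)

Yes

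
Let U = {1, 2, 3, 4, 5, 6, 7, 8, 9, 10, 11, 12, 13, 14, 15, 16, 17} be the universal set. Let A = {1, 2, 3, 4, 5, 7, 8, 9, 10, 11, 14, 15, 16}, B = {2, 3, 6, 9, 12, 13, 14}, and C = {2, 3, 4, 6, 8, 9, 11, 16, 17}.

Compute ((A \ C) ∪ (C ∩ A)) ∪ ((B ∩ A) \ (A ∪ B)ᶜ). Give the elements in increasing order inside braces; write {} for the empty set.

{1, 2, 3, 4, 5, 7, 8, 9, 10, 11, 14, 15, 16}

A \ C = {1, 5, 7, 10, 14, 15}
C ∩ A = {2, 3, 4, 8, 9, 11, 16}
(A \ C) ∪ (C ∩ A) = {1, 2, 3, 4, 5, 7, 8, 9, 10, 11, 14, 15, 16}
B ∩ A = {2, 3, 9, 14}
A ∪ B = {1, 2, 3, 4, 5, 6, 7, 8, 9, 10, 11, 12, 13, 14, 15, 16}
(A ∪ B)ᶜ = {17}
(B ∩ A) \ (A ∪ B)ᶜ = {2, 3, 9, 14}
((A \ C) ∪ (C ∩ A)) ∪ ((B ∩ A) \ (A ∪ B)ᶜ) = {1, 2, 3, 4, 5, 7, 8, 9, 10, 11, 14, 15, 16}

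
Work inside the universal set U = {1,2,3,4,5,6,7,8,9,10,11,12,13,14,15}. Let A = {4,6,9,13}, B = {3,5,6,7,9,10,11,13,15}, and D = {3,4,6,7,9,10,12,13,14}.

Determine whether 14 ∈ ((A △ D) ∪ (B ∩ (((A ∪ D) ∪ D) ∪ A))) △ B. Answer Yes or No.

Yes

14 ∉ A and 14 ∈ D, so 14 ∈ A △ D
14 ∉ A and 14 ∈ D, so 14 ∈ A ∪ D
14 ∈ (A ∪ D) and 14 ∈ D, so 14 ∈ (A ∪ D) ∪ D
14 ∈ ((A ∪ D) ∪ D) and 14 ∉ A, so 14 ∈ ((A ∪ D) ∪ D) ∪ A
14 ∉ B and 14 ∈ (((A ∪ D) ∪ D) ∪ A), so 14 ∉ B ∩ (((A ∪ D) ∪ D) ∪ A)
14 ∈ (A △ D) and 14 ∉ (B ∩ (((A ∪ D) ∪ D) ∪ A)), so 14 ∈ (A △ D) ∪ (B ∩ (((A ∪ D) ∪ D) ∪ A))
14 ∈ ((A △ D) ∪ (B ∩ (((A ∪ D) ∪ D) ∪ A))) and 14 ∉ B, so 14 ∈ ((A △ D) ∪ (B ∩ (((A ∪ D) ∪ D) ∪ A))) △ B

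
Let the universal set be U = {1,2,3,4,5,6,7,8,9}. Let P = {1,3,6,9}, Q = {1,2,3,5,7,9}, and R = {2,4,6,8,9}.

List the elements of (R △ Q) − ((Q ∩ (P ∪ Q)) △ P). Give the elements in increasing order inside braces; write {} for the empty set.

{1,3,4,8}

R △ Q = {1,3,4,5,6,7,8}
P ∪ Q = {1,2,3,5,6,7,9}
Q ∩ (P ∪ Q) = {1,2,3,5,7,9}
(Q ∩ (P ∪ Q)) △ P = {2,5,6,7}
(R △ Q) − ((Q ∩ (P ∪ Q)) △ P) = {1,3,4,8}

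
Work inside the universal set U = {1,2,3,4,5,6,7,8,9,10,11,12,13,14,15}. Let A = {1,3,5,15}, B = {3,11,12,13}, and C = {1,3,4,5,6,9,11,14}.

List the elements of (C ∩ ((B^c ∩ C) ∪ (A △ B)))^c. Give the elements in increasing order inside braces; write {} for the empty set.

{2,3,7,8,10,12,13,15}

B^c = {1,2,4,5,6,7,8,9,10,14,15}
B^c ∩ C = {1,4,5,6,9,14}
A △ B = {1,5,11,12,13,15}
(B^c ∩ C) ∪ (A △ B) = {1,4,5,6,9,11,12,13,14,15}
C ∩ ((B^c ∩ C) ∪ (A △ B)) = {1,4,5,6,9,11,14}
(C ∩ ((B^c ∩ C) ∪ (A △ B)))^c = {2,3,7,8,10,12,13,15}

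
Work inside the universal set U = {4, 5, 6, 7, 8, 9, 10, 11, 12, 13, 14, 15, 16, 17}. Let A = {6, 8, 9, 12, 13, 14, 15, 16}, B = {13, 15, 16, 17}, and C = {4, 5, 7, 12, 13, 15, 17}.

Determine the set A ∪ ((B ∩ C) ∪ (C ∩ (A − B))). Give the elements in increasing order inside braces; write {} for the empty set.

B ∩ C = {13, 15, 17}
A − B = {6, 8, 9, 12, 14}
C ∩ (A − B) = {12}
(B ∩ C) ∪ (C ∩ (A − B)) = {12, 13, 15, 17}
A ∪ ((B ∩ C) ∪ (C ∩ (A − B))) = {6, 8, 9, 12, 13, 14, 15, 16, 17}

{6, 8, 9, 12, 13, 14, 15, 16, 17}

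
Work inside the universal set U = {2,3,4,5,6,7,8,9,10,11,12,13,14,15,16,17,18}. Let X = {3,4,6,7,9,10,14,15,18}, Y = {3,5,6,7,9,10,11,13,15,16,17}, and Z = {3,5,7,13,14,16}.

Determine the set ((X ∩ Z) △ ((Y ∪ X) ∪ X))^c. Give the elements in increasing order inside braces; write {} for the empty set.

X ∩ Z = {3,7,14}
Y ∪ X = {3,4,5,6,7,9,10,11,13,14,15,16,17,18}
(Y ∪ X) ∪ X = {3,4,5,6,7,9,10,11,13,14,15,16,17,18}
(X ∩ Z) △ ((Y ∪ X) ∪ X) = {4,5,6,9,10,11,13,15,16,17,18}
((X ∩ Z) △ ((Y ∪ X) ∪ X))^c = {2,3,7,8,12,14}

{2,3,7,8,12,14}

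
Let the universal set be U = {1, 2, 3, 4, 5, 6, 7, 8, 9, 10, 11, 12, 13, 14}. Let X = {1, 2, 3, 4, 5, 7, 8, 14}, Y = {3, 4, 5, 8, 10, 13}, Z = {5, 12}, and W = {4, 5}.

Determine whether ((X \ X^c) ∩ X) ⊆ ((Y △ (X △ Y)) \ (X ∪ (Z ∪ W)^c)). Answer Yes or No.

X^c = {6, 9, 10, 11, 12, 13}
X \ X^c = {1, 2, 3, 4, 5, 7, 8, 14}
(X \ X^c) ∩ X = {1, 2, 3, 4, 5, 7, 8, 14}
X △ Y = {1, 2, 7, 10, 13, 14}
Y △ (X △ Y) = {1, 2, 3, 4, 5, 7, 8, 14}
Z ∪ W = {4, 5, 12}
(Z ∪ W)^c = {1, 2, 3, 6, 7, 8, 9, 10, 11, 13, 14}
X ∪ (Z ∪ W)^c = {1, 2, 3, 4, 5, 6, 7, 8, 9, 10, 11, 13, 14}
(Y △ (X △ Y)) \ (X ∪ (Z ∪ W)^c) = {}
1 ∈ (X \ X^c) ∩ X but 1 ∉ (Y △ (X △ Y)) \ (X ∪ (Z ∪ W)^c), so the inclusion fails.

No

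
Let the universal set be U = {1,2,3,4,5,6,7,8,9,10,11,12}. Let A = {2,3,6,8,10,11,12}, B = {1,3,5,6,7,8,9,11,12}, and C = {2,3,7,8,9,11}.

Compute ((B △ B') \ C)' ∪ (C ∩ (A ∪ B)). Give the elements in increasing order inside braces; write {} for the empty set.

{2,3,7,8,9,11}

B' = {2,4,10}
B △ B' = {1,2,3,4,5,6,7,8,9,10,11,12}
(B △ B') \ C = {1,4,5,6,10,12}
((B △ B') \ C)' = {2,3,7,8,9,11}
A ∪ B = {1,2,3,5,6,7,8,9,10,11,12}
C ∩ (A ∪ B) = {2,3,7,8,9,11}
((B △ B') \ C)' ∪ (C ∩ (A ∪ B)) = {2,3,7,8,9,11}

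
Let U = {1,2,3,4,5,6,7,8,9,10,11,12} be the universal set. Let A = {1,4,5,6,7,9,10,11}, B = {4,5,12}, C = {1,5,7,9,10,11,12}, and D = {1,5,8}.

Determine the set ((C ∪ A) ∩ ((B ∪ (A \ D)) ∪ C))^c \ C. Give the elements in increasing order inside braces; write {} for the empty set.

C ∪ A = {1,4,5,6,7,9,10,11,12}
A \ D = {4,6,7,9,10,11}
B ∪ (A \ D) = {4,5,6,7,9,10,11,12}
(B ∪ (A \ D)) ∪ C = {1,4,5,6,7,9,10,11,12}
(C ∪ A) ∩ ((B ∪ (A \ D)) ∪ C) = {1,4,5,6,7,9,10,11,12}
((C ∪ A) ∩ ((B ∪ (A \ D)) ∪ C))^c = {2,3,8}
((C ∪ A) ∩ ((B ∪ (A \ D)) ∪ C))^c \ C = {2,3,8}

{2,3,8}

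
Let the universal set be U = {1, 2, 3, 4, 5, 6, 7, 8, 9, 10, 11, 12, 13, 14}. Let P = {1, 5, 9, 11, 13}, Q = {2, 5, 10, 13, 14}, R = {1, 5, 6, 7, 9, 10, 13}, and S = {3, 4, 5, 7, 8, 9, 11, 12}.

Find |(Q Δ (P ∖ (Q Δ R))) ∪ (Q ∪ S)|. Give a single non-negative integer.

Q Δ R = {1, 2, 6, 7, 9, 14}
P ∖ (Q Δ R) = {5, 11, 13}
Q Δ (P ∖ (Q Δ R)) = {2, 10, 11, 14}
Q ∪ S = {2, 3, 4, 5, 7, 8, 9, 10, 11, 12, 13, 14}
(Q Δ (P ∖ (Q Δ R))) ∪ (Q ∪ S) = {2, 3, 4, 5, 7, 8, 9, 10, 11, 12, 13, 14}
|(Q Δ (P ∖ (Q Δ R))) ∪ (Q ∪ S)| = 12

12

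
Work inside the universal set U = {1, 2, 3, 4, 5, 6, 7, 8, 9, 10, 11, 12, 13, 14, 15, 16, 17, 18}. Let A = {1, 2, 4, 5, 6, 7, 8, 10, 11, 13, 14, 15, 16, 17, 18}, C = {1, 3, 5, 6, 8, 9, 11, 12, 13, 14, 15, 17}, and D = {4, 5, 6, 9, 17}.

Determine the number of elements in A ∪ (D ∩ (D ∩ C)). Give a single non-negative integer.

16

D ∩ C = {5, 6, 9, 17}
D ∩ (D ∩ C) = {5, 6, 9, 17}
A ∪ (D ∩ (D ∩ C)) = {1, 2, 4, 5, 6, 7, 8, 9, 10, 11, 13, 14, 15, 16, 17, 18}
|A ∪ (D ∩ (D ∩ C))| = 16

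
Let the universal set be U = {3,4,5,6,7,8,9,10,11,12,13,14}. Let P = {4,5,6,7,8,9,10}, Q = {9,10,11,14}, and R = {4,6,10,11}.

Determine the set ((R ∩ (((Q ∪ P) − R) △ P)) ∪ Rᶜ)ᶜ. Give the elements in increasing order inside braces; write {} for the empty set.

{11}

Q ∪ P = {4,5,6,7,8,9,10,11,14}
(Q ∪ P) − R = {5,7,8,9,14}
((Q ∪ P) − R) △ P = {4,6,10,14}
R ∩ (((Q ∪ P) − R) △ P) = {4,6,10}
Rᶜ = {3,5,7,8,9,12,13,14}
(R ∩ (((Q ∪ P) − R) △ P)) ∪ Rᶜ = {3,4,5,6,7,8,9,10,12,13,14}
((R ∩ (((Q ∪ P) − R) △ P)) ∪ Rᶜ)ᶜ = {11}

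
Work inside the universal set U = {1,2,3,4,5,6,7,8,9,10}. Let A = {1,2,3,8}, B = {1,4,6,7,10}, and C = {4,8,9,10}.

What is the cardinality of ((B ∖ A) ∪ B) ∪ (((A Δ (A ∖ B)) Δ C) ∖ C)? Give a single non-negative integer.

B ∖ A = {4,6,7,10}
(B ∖ A) ∪ B = {1,4,6,7,10}
A ∖ B = {2,3,8}
A Δ (A ∖ B) = {1}
(A Δ (A ∖ B)) Δ C = {1,4,8,9,10}
((A Δ (A ∖ B)) Δ C) ∖ C = {1}
((B ∖ A) ∪ B) ∪ (((A Δ (A ∖ B)) Δ C) ∖ C) = {1,4,6,7,10}
|((B ∖ A) ∪ B) ∪ (((A Δ (A ∖ B)) Δ C) ∖ C)| = 5

5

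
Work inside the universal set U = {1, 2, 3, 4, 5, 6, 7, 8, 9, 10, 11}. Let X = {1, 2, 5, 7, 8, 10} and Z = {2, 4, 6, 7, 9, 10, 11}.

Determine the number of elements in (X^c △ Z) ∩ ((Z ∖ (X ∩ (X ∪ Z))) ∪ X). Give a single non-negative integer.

X^c = {3, 4, 6, 9, 11}
X^c △ Z = {2, 3, 7, 10}
X ∪ Z = {1, 2, 4, 5, 6, 7, 8, 9, 10, 11}
X ∩ (X ∪ Z) = {1, 2, 5, 7, 8, 10}
Z ∖ (X ∩ (X ∪ Z)) = {4, 6, 9, 11}
(Z ∖ (X ∩ (X ∪ Z))) ∪ X = {1, 2, 4, 5, 6, 7, 8, 9, 10, 11}
(X^c △ Z) ∩ ((Z ∖ (X ∩ (X ∪ Z))) ∪ X) = {2, 7, 10}
|(X^c △ Z) ∩ ((Z ∖ (X ∩ (X ∪ Z))) ∪ X)| = 3

3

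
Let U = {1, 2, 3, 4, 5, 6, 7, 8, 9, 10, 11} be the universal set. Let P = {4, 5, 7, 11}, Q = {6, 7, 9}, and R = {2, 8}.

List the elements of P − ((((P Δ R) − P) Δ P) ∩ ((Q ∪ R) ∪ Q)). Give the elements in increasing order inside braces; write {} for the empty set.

{4, 5, 11}

P Δ R = {2, 4, 5, 7, 8, 11}
(P Δ R) − P = {2, 8}
((P Δ R) − P) Δ P = {2, 4, 5, 7, 8, 11}
Q ∪ R = {2, 6, 7, 8, 9}
(Q ∪ R) ∪ Q = {2, 6, 7, 8, 9}
(((P Δ R) − P) Δ P) ∩ ((Q ∪ R) ∪ Q) = {2, 7, 8}
P − ((((P Δ R) − P) Δ P) ∩ ((Q ∪ R) ∪ Q)) = {4, 5, 11}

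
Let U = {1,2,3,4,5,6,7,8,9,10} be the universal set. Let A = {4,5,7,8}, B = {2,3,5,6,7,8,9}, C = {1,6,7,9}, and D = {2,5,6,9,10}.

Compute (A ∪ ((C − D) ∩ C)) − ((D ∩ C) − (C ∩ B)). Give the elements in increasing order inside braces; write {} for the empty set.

C − D = {1,7}
(C − D) ∩ C = {1,7}
A ∪ ((C − D) ∩ C) = {1,4,5,7,8}
D ∩ C = {6,9}
C ∩ B = {6,7,9}
(D ∩ C) − (C ∩ B) = {}
(A ∪ ((C − D) ∩ C)) − ((D ∩ C) − (C ∩ B)) = {1,4,5,7,8}

{1,4,5,7,8}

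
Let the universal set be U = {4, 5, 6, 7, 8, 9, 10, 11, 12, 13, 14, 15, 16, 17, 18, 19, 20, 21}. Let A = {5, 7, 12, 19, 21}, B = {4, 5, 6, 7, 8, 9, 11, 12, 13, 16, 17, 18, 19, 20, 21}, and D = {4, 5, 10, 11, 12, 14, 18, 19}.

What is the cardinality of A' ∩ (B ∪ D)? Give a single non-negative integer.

12

A' = {4, 6, 8, 9, 10, 11, 13, 14, 15, 16, 17, 18, 20}
B ∪ D = {4, 5, 6, 7, 8, 9, 10, 11, 12, 13, 14, 16, 17, 18, 19, 20, 21}
A' ∩ (B ∪ D) = {4, 6, 8, 9, 10, 11, 13, 14, 16, 17, 18, 20}
|A' ∩ (B ∪ D)| = 12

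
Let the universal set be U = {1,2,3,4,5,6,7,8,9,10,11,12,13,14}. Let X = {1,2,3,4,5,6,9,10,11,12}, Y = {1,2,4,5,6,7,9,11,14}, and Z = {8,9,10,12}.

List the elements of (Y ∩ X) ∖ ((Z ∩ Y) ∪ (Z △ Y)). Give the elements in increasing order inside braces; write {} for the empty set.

{}

Y ∩ X = {1,2,4,5,6,9,11}
Z ∩ Y = {9}
Z △ Y = {1,2,4,5,6,7,8,10,11,12,14}
(Z ∩ Y) ∪ (Z △ Y) = {1,2,4,5,6,7,8,9,10,11,12,14}
(Y ∩ X) ∖ ((Z ∩ Y) ∪ (Z △ Y)) = {}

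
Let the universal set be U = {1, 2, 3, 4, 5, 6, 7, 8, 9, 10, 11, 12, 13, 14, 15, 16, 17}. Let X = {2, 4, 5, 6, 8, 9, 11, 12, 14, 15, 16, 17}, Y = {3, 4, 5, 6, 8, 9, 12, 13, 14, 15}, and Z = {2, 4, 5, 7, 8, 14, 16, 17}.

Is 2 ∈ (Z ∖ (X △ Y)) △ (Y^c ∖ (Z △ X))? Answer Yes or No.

2 ∈ X and 2 ∉ Y, so 2 ∈ X △ Y
2 ∈ Z and 2 ∈ (X △ Y), so 2 ∉ Z ∖ (X △ Y)
2 ∉ Y, so 2 ∈ Y^c
2 ∈ Z and 2 ∈ X, so 2 ∉ Z △ X
2 ∈ Y^c and 2 ∉ (Z △ X), so 2 ∈ Y^c ∖ (Z △ X)
2 ∉ (Z ∖ (X △ Y)) and 2 ∈ (Y^c ∖ (Z △ X)), so 2 ∈ (Z ∖ (X △ Y)) △ (Y^c ∖ (Z △ X))

Yes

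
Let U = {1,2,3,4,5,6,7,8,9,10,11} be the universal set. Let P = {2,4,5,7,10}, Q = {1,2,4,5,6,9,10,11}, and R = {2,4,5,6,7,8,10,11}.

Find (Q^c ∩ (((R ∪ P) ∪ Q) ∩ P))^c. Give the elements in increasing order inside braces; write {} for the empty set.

Q^c = {3,7,8}
R ∪ P = {2,4,5,6,7,8,10,11}
(R ∪ P) ∪ Q = {1,2,4,5,6,7,8,9,10,11}
((R ∪ P) ∪ Q) ∩ P = {2,4,5,7,10}
Q^c ∩ (((R ∪ P) ∪ Q) ∩ P) = {7}
(Q^c ∩ (((R ∪ P) ∪ Q) ∩ P))^c = {1,2,3,4,5,6,8,9,10,11}

{1,2,3,4,5,6,8,9,10,11}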